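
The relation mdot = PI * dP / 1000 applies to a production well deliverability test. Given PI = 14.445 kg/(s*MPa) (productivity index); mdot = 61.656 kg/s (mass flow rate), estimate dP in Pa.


dP = mdot * 1000 / PI
dP = 61.656 * 1000 / 14.445
dP = 4268.328 kPa
Convert: 4268.328 kPa * 1000.0 = 4.2683e+06 Pa
dP = 4.2683e+06 Pa


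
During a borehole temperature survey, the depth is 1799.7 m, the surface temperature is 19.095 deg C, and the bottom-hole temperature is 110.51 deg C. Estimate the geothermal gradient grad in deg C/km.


grad = (T_d - T_surf) / d * 1000
grad = (110.51 - 19.095) / 1799.7 * 1000
grad = 50.795 deg C/km


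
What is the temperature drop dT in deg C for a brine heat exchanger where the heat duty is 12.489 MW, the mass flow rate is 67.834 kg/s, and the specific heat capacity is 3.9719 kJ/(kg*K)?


dT = Q * 1000 / (mdot * cp)
dT = 12.489 * 1000 / (67.834 * 3.9719)
dT = 46.35344 K
Convert (temperature difference, 1 K = 1 deg C): 46.35344 K = 46.35344 deg C
dT = 46.353 deg C


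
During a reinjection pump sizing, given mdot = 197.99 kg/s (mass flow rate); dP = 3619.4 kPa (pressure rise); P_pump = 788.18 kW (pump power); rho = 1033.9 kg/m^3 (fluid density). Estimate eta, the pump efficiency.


eta = mdot * dP / (rho * P_pump)
eta = 197.99 * 3619.4 / (1033.9 * 788.18)
eta = 0.87938


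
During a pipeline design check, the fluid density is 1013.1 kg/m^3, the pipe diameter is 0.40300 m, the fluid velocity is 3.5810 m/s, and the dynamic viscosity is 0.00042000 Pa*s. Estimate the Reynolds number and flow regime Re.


Step 1: Re = rho*vel*D/mu = 1013.1*3.581*0.403/0.00042 = 3.4811e+06
Step 2: Re = 3.4811e+06 > 4000, so flow is turbulent.
Re = 3.4811e+06 (turbulent)


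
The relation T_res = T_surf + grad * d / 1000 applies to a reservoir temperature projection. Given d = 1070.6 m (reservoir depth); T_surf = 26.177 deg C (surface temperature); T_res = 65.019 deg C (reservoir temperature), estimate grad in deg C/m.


grad = (T_res - T_surf) / d * 1000
grad = (65.019 - 26.177) / 1070.6 * 1000
grad = 36.28059 deg C/km
Convert: 36.28059 deg C/km * 0.001 = 0.036281 deg C/m
grad = 0.036281 deg C/m


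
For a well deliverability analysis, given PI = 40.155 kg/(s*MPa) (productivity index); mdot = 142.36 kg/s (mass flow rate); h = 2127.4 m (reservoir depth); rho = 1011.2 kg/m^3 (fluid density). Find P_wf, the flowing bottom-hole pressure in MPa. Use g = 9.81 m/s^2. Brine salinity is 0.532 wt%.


Step 1: P_i = rho*g*h/1e6 = 1011.2*9.81*2127.4/1e6 = 21.10354 MPa
Step 2: P_wf = P_i - mdot/PI = 21.10354 - 142.36/40.155 = 17.558 MPa
P_wf = 17.558 MPa


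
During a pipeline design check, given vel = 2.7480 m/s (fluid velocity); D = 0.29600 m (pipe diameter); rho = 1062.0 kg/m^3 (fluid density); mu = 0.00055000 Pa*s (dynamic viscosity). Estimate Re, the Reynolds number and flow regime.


Step 1: Re = rho*vel*D/mu = 1062.0*2.748*0.296/0.00055 = 1.5706e+06
Step 2: Re = 1.5706e+06 > 4000, so flow is turbulent.
Re = 1.5706e+06 (turbulent)


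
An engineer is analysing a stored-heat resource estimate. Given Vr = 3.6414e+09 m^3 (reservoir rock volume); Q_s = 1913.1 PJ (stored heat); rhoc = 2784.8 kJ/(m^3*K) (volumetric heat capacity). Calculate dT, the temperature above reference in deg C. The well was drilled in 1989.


dT = Q_s * 1e12 / (Vr * rhoc)
dT = 1913.1 * 1e12 / (3.6414e+09 * 2784.8)
dT = 188.6580 K
Convert (temperature difference, 1 K = 1 deg C): 188.6580 K = 188.6580 deg C
dT = 188.66 deg C


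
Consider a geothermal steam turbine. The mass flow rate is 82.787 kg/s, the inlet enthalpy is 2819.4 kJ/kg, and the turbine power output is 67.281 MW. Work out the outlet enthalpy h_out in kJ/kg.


h_out = h_in - P * 1000 / mdot
h_out = 2819.4 - 67.281 * 1000 / 82.787
h_out = 2006.7 kJ/kg


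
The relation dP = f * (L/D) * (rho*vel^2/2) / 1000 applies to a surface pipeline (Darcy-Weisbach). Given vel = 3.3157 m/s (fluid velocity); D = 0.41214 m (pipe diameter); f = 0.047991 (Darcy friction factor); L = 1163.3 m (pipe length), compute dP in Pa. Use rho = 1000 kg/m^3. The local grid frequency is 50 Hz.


dP = f * (L/D) * (rho*vel^2/2) / 1000
dP = 0.047991 * (1163.3/0.41214) * (1000*3.3157^2/2) / 1000
dP = 744.6072 kPa
Convert: 744.6072 kPa * 1000.0 = 7.4461e+05 Pa
dP = 7.4461e+05 Pa


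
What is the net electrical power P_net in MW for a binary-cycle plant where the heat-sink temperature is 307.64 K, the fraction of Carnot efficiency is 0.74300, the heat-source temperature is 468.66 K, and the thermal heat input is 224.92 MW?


Step 1: eta = (1 - Tc/Th)*f = (1 - 307.64/468.66)*0.743 = 0.2552764
Step 2: P_net = eta * Q_in = 0.2552764 * 224.92 = 57.417 MW
P_net = 57.417 MW


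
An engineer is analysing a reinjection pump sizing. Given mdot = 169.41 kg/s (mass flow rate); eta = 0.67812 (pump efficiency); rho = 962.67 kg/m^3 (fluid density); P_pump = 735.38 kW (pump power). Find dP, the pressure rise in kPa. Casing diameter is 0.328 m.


dP = P_pump * rho * eta / mdot
dP = 735.38 * 962.67 * 0.67812 / 169.41
dP = 2833.7 kPa


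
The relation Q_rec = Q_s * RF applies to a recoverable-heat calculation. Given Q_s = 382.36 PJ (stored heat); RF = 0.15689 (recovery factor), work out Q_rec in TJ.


Q_rec = Q_s * RF
Q_rec = 382.36 * 0.15689
Q_rec = 59.98846 PJ
Convert: 59.98846 PJ * 1000.0 = 59988 TJ
Q_rec = 59988 TJ


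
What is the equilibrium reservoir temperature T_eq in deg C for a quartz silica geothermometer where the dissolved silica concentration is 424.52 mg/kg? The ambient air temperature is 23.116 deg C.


T_eq = 1309 / (5.19 - log10(SiO2)) - 273.15
T_eq = 1309 / (5.19 - log10(424.52)) - 273.15
T_eq = 237.76 deg C


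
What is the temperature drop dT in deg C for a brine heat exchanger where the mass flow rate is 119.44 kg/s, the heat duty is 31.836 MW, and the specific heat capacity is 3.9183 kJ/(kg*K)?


dT = Q * 1000 / (mdot * cp)
dT = 31.836 * 1000 / (119.44 * 3.9183)
dT = 68.02539 K
Convert (temperature difference, 1 K = 1 deg C): 68.02539 K = 68.02539 deg C
dT = 68.025 deg C


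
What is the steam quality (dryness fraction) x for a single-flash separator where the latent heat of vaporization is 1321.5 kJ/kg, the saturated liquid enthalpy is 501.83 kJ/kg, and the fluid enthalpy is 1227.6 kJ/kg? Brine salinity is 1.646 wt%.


x = (h - hf) / hfg
x = (1227.6 - 501.83) / 1321.5
x = 0.54920


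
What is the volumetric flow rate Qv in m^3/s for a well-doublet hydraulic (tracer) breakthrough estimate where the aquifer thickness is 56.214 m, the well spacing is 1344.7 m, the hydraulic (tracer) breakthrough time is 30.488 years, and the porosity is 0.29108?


Qv = pi*hr*phi*L^2 / (3*t_bt*365.25*86400)
Qv = pi*56.214*0.29108*1344.7^2 / (3*30.488*365.25*86400)
Qv = 0.032204 m^3/s


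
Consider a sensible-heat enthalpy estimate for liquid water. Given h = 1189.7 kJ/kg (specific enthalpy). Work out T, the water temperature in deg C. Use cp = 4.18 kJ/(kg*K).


T = h / cp
T = 1189.7 / 4.18
T = 284.62 deg C


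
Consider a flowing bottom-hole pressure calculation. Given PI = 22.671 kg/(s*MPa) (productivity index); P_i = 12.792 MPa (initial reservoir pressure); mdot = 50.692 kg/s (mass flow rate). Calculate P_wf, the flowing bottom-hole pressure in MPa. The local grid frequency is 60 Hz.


P_wf = P_i - mdot / PI
P_wf = 12.792 - 50.692 / 22.671
P_wf = 10.556 MPa


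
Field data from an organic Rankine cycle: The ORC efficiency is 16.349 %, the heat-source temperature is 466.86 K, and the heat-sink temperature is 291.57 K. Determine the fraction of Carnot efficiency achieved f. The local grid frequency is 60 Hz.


f = (eta_orc/100) / (1 - Tc/Th)
f = (16.349/100) / (1 - 291.57/466.86)
f = 0.43543


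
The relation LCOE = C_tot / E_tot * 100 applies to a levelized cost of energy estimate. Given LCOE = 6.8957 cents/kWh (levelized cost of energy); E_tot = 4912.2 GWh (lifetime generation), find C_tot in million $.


C_tot = LCOE / 100 * E_tot
C_tot = 6.8957 / 100 * 4912.2
C_tot = 338.73 million $


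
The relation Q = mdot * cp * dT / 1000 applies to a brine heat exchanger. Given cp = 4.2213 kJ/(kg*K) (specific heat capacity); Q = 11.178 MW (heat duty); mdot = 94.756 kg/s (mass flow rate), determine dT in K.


dT = Q * 1000 / (mdot * cp)
dT = 11.178 * 1000 / (94.756 * 4.2213)
dT = 27.945 K


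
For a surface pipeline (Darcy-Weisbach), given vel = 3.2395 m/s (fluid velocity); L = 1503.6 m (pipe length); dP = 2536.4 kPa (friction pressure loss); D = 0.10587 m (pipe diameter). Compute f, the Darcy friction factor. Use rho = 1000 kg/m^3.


f = dP*1000 / ((L/D)*(rho*vel^2/2))
f = 2536.4*1000 / ((1503.6/0.10587)*(1000*3.2395^2/2))
f = 0.034036


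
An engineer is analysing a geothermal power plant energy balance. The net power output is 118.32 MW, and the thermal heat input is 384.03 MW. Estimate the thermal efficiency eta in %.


eta = W_net / Q_in * 100
eta = 118.32 / 384.03 * 100
eta = 30.810 %


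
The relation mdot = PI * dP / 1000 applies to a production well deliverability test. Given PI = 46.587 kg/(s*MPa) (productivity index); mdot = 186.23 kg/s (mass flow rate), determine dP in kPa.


dP = mdot * 1000 / PI
dP = 186.23 * 1000 / 46.587
dP = 3997.5 kPa


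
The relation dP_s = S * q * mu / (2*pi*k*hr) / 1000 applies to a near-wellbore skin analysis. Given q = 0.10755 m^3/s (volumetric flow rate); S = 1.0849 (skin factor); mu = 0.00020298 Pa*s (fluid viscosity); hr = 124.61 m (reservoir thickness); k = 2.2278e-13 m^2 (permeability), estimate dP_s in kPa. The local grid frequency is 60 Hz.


dP_s = S * q * mu / (2*pi*k*hr) / 1000
dP_s = 1.0849 * 0.10755 * 0.00020298 / (2*pi*2.2278e-13*124.61) / 1000
dP_s = 135.78 kPa


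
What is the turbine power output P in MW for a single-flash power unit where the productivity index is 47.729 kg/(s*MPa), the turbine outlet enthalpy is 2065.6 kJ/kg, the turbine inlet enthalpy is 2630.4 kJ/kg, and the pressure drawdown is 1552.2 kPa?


Step 1: mdot = PI * dP / 1000 = 47.729 * 1552.2 / 1000 = 74.08495 kg/s
Step 2: P = mdot*(h_in - h_out)/1000 = 74.08495*(2630.4 - 2065.6)/1000 = 41.843 MW
P = 41.843 MW


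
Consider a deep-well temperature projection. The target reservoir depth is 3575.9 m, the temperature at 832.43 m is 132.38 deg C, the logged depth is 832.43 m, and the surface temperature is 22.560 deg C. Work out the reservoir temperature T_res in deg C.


Step 1: grad = (T_d1 - T_surf)/d1 * 1000 = (132.38 - 22.56)/832.43 * 1000 = 131.9270 deg C/km
Step 2: T_res = T_surf + grad*d2/1000 = 22.56 + 131.9270*3575.9/1000 = 494.32 deg C
T_res = 494.32 deg C


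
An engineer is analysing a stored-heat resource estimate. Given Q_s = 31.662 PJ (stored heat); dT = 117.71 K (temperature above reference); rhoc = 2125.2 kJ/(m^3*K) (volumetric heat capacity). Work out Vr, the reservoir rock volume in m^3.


Vr = Q_s * 1e12 / (rhoc * dT)
Vr = 31.662 * 1e12 / (2125.2 * 117.71)
Vr = 1.2657e+08 m^3


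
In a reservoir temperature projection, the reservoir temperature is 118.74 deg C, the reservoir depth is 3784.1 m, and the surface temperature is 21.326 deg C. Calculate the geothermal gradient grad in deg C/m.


grad = (T_res - T_surf) / d * 1000
grad = (118.74 - 21.326) / 3784.1 * 1000
grad = 25.74298 deg C/km
Convert: 25.74298 deg C/km * 0.001 = 0.025743 deg C/m
grad = 0.025743 deg C/m


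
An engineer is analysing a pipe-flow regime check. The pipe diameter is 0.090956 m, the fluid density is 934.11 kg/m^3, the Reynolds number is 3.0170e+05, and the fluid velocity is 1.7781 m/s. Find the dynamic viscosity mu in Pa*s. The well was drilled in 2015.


mu = rho * vel * D / Re
mu = 934.11 * 1.7781 * 0.090956 / 3.0170e+05
mu = 0.00050074 Pa*s


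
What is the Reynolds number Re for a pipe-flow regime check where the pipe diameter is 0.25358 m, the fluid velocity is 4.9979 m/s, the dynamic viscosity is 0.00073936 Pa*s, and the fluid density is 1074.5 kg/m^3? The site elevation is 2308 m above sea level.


Re = rho * vel * D / mu
Re = 1074.5 * 4.9979 * 0.25358 / 0.00073936
Re = 1.8418e+06


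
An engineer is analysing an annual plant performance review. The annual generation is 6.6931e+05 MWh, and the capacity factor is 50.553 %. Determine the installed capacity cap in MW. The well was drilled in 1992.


cap = E_a / (CF/100 * 8760)
cap = 6.6931e+05 / (50.553/100 * 8760)
cap = 151.14 MW


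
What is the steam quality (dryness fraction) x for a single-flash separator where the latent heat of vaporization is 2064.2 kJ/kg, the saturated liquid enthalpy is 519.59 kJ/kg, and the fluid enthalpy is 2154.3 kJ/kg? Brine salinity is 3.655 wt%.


x = (h - hf) / hfg
x = (2154.3 - 519.59) / 2064.2
x = 0.79193


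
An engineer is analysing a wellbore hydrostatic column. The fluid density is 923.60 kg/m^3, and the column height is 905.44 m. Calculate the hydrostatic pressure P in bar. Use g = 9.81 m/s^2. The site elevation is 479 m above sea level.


P = rho * g * h / 1e6
P = 923.60 * 9.81 * 905.44 / 1e6
P = 8.203754 MPa
Convert: 8.203754 MPa * 10.0 = 82.038 bar
P = 82.038 bar


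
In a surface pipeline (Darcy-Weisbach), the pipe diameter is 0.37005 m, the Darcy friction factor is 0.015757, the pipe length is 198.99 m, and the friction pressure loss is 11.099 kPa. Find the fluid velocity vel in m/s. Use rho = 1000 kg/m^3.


vel = sqrt(dP*1000*2*D / (f*L*rho))
vel = sqrt(11.099*1000*2*0.37005 / (0.015757*198.99*1000))
vel = 1.6186 m/s


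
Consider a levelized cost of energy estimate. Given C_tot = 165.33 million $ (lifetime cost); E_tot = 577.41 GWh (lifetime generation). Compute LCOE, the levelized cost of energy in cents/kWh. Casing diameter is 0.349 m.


LCOE = C_tot / E_tot * 100
LCOE = 165.33 / 577.41 * 100
LCOE = 28.633 cents/kWh


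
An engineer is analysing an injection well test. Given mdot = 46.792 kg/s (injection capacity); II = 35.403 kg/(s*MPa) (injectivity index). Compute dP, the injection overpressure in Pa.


dP = mdot * 1000 / II
dP = 46.792 * 1000 / 35.403
dP = 1321.696 kPa
Convert: 1321.696 kPa * 1000.0 = 1.3217e+06 Pa
dP = 1.3217e+06 Pa


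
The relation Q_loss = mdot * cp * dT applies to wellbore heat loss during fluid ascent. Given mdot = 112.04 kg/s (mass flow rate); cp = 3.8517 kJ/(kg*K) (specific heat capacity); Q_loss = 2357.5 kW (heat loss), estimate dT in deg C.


dT = Q_loss / (mdot * cp)
dT = 2357.5 / (112.04 * 3.8517)
dT = 5.462936 K
Convert (temperature difference, 1 K = 1 deg C): 5.462936 K = 5.462936 deg C
dT = 5.4629 deg C


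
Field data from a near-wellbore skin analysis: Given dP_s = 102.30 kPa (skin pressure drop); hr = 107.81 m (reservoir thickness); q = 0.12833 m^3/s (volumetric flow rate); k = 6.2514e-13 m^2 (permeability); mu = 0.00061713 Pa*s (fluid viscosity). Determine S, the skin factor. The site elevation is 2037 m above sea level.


S = dP_s * 1000 * 2*pi*k*hr / (q*mu)
S = 102.30 * 1000 * 2*pi*6.2514e-13*107.81 / (0.12833*0.00061713)
S = 0.54700


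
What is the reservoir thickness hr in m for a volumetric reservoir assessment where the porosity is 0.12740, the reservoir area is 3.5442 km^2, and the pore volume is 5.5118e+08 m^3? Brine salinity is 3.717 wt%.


hr = Vp / (A * 1e6 * phi)
hr = 5.5118e+08 / (3.5442 * 1e6 * 0.12740)
hr = 1220.7 m


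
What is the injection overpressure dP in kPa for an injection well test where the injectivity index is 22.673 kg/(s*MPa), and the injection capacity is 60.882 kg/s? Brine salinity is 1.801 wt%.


dP = mdot * 1000 / II
dP = 60.882 * 1000 / 22.673
dP = 2685.2 kPa


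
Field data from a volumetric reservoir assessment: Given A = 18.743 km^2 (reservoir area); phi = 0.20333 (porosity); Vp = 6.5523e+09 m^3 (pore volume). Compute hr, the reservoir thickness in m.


hr = Vp / (A * 1e6 * phi)
hr = 6.5523e+09 / (18.743 * 1e6 * 0.20333)
hr = 1719.3 m


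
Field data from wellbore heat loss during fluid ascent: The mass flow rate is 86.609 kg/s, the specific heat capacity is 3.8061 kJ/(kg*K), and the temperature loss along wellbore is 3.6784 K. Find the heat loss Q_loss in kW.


Q_loss = mdot * cp * dT
Q_loss = 86.609 * 3.8061 * 3.6784
Q_loss = 1212.6 kW


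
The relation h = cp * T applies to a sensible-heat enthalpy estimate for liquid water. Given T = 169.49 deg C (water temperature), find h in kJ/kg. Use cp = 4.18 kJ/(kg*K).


h = cp * T
h = 4.18 * 169.49
h = 708.47 kJ/kg


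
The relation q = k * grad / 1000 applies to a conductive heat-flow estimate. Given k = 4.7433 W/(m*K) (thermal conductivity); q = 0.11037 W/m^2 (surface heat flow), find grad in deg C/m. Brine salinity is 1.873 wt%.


grad = q * 1000 / k
grad = 0.11037 * 1000 / 4.7433
grad = 23.26861 deg C/km
Convert: 23.26861 deg C/km * 0.001 = 0.023269 deg C/m
grad = 0.023269 deg C/m


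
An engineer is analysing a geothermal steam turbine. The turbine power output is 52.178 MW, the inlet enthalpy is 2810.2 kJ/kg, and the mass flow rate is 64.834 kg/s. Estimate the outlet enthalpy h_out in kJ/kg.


h_out = h_in - P * 1000 / mdot
h_out = 2810.2 - 52.178 * 1000 / 64.834
h_out = 2005.4 kJ/kg


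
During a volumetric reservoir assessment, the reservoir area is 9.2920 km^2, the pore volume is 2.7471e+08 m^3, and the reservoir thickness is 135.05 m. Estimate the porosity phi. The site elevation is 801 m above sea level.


phi = Vp / (A * 1e6 * hr)
phi = 2.7471e+08 / (9.2920 * 1e6 * 135.05)
phi = 0.21891


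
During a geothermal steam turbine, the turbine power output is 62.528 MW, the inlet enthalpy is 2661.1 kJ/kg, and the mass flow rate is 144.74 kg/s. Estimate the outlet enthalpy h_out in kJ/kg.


h_out = h_in - P * 1000 / mdot
h_out = 2661.1 - 62.528 * 1000 / 144.74
h_out = 2229.1 kJ/kg


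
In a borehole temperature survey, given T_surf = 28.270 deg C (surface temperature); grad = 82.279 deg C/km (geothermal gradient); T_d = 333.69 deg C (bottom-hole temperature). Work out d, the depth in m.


d = (T_d - T_surf) / grad * 1000
d = (333.69 - 28.270) / 82.279 * 1000
d = 3712.0 m


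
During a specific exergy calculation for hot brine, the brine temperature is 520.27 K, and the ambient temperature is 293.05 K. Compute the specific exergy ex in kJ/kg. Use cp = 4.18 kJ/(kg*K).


ex = cp * ((T_b - T_0) - T_0 * ln(T_b/T_0))
ex = 4.18 * ((520.27 - 293.05) - 293.05 * ln(520.27/293.05))
ex = 246.65 kJ/kg


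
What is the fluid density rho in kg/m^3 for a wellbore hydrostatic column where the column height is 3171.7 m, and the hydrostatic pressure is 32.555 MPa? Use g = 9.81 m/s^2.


rho = P * 1e6 / (g * h)
rho = 32.555 * 1e6 / (9.81 * 3171.7)
rho = 1046.3 kg/m^3


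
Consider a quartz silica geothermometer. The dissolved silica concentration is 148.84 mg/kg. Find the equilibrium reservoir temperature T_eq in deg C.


T_eq = 1309 / (5.19 - log10(SiO2)) - 273.15
T_eq = 1309 / (5.19 - log10(148.84)) - 273.15
T_eq = 160.68 deg C


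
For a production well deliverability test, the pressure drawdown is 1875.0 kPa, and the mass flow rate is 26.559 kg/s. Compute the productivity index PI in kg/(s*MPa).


PI = mdot * 1000 / dP
PI = 26.559 * 1000 / 1875.0
PI = 14.165 kg/(s*MPa)


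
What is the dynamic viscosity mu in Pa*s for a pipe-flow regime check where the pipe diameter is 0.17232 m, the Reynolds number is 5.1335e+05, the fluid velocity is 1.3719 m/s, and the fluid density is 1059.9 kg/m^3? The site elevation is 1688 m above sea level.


mu = rho * vel * D / Re
mu = 1059.9 * 1.3719 * 0.17232 / 5.1335e+05
mu = 0.00048810 Pa*s


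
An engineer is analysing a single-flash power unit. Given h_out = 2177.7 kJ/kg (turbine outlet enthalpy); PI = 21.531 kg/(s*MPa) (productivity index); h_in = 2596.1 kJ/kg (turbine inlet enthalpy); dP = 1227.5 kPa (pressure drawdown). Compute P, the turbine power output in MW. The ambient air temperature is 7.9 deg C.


Step 1: mdot = PI * dP / 1000 = 21.531 * 1227.5 / 1000 = 26.42930 kg/s
Step 2: P = mdot*(h_in - h_out)/1000 = 26.42930*(2596.1 - 2177.7)/1000 = 11.058 MW
P = 11.058 MW


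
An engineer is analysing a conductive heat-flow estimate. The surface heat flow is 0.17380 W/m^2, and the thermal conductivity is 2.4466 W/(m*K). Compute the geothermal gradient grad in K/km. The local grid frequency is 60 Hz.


grad = q * 1000 / k
grad = 0.17380 * 1000 / 2.4466
grad = 71.03736 deg C/km
Convert: 71.03736 deg C/km * 1.0 = 71.037 K/km
grad = 71.037 K/km


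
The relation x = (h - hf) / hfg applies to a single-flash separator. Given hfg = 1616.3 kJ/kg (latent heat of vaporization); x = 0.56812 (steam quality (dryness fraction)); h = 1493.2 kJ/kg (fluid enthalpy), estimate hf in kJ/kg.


hf = h - x * hfg
hf = 1493.2 - 0.56812 * 1616.3
hf = 574.95 kJ/kg


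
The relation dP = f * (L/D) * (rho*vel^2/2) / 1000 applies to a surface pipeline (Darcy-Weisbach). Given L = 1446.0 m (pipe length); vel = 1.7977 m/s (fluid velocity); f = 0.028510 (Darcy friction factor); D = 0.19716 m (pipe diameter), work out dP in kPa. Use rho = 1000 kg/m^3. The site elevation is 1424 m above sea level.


dP = f * (L/D) * (rho*vel^2/2) / 1000
dP = 0.028510 * (1446.0/0.19716) * (1000*1.7977^2/2) / 1000
dP = 337.87 kPa


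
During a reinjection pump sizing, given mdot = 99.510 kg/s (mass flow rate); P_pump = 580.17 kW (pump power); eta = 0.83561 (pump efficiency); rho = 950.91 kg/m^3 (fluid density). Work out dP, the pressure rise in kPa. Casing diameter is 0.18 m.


dP = P_pump * rho * eta / mdot
dP = 580.17 * 950.91 * 0.83561 / 99.510
dP = 4632.7 kPa


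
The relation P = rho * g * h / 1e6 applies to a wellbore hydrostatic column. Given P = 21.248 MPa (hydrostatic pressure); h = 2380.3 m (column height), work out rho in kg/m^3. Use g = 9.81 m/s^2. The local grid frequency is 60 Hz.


rho = P * 1e6 / (g * h)
rho = 21.248 * 1e6 / (9.81 * 2380.3)
rho = 909.95 kg/m^3


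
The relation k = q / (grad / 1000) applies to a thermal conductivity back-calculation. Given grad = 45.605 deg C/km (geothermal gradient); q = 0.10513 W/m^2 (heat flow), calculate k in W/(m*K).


k = q / (grad / 1000)
k = 0.10513 / (45.605 / 1000)
k = 2.3052 W/(m*K)


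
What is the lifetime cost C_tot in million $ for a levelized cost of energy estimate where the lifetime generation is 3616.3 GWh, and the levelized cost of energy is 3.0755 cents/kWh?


C_tot = LCOE / 100 * E_tot
C_tot = 3.0755 / 100 * 3616.3
C_tot = 111.22 million $


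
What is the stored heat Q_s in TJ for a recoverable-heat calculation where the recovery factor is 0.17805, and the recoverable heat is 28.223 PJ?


Q_s = Q_rec / RF
Q_s = 28.223 / 0.17805
Q_s = 158.5117 PJ
Convert: 158.5117 PJ * 1000.0 = 1.5851e+05 TJ
Q_s = 1.5851e+05 TJ


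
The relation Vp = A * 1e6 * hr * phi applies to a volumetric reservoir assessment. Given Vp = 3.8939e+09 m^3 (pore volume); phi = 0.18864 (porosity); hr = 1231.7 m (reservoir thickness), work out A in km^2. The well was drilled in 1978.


A = Vp / (1e6 * hr * phi)
A = 3.8939e+09 / (1e6 * 1231.7 * 0.18864)
A = 16.759 km^2


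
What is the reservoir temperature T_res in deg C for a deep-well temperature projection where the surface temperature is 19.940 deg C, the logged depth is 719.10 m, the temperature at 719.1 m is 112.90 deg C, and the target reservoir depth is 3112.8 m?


Step 1: grad = (T_d1 - T_surf)/d1 * 1000 = (112.9 - 19.94)/719.1 * 1000 = 129.2727 deg C/km
Step 2: T_res = T_surf + grad*d2/1000 = 19.94 + 129.2727*3112.8/1000 = 422.34 deg C
T_res = 422.34 deg C


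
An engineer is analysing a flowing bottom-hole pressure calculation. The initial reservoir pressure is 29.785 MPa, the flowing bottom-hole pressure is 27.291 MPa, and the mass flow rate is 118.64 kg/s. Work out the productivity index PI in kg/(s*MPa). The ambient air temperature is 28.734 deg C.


PI = mdot / (P_i - P_wf)
PI = 118.64 / (29.785 - 27.291)
PI = 47.570 kg/(s*MPa)


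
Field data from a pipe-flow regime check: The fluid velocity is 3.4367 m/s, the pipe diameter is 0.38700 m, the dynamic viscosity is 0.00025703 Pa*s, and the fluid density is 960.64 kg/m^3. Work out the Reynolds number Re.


Re = rho * vel * D / mu
Re = 960.64 * 3.4367 * 0.38700 / 0.00025703
Re = 4.9708e+06


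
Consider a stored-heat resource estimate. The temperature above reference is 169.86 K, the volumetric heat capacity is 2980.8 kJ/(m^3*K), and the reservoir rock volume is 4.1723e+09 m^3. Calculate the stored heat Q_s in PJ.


Q_s = Vr * rhoc * dT / 1e12
Q_s = 4.1723e+09 * 2980.8 * 169.86 / 1e12
Q_s = 2112.5 PJ


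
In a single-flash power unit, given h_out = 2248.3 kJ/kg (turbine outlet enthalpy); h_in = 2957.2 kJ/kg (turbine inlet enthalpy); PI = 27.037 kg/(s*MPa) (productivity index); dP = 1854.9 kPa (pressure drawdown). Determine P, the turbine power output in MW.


Step 1: mdot = PI * dP / 1000 = 27.037 * 1854.9 / 1000 = 50.15093 kg/s
Step 2: P = mdot*(h_in - h_out)/1000 = 50.15093*(2957.2 - 2248.3)/1000 = 35.552 MW
P = 35.552 MW


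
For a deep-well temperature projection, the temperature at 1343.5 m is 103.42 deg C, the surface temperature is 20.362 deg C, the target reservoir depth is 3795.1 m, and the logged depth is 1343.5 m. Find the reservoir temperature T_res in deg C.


Step 1: grad = (T_d1 - T_surf)/d1 * 1000 = (103.42 - 20.362)/1343.5 * 1000 = 61.82211 deg C/km
Step 2: T_res = T_surf + grad*d2/1000 = 20.362 + 61.82211*3795.1/1000 = 254.98 deg C
T_res = 254.98 deg C


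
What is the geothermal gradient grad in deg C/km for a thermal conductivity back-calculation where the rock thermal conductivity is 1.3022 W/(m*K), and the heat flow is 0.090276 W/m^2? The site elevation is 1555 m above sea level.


grad = q / k * 1000
grad = 0.090276 / 1.3022 * 1000
grad = 69.326 deg C/km


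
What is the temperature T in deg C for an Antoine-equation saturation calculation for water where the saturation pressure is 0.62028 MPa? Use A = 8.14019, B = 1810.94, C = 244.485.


T = B / (A - log10(P_sat * 760 / 0.101325)) - C
T = 1810.94 / (8.14019 - log10(0.62028 * 760 / 0.101325)) - 244.485
T = 160.42 deg C


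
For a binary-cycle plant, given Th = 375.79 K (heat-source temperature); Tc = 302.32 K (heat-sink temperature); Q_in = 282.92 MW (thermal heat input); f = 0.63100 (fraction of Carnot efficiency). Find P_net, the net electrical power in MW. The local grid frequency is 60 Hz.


Step 1: eta = (1 - Tc/Th)*f = (1 - 302.32/375.79)*0.631 = 0.1233656
Step 2: P_net = eta * Q_in = 0.1233656 * 282.92 = 34.903 MW
P_net = 34.903 MW


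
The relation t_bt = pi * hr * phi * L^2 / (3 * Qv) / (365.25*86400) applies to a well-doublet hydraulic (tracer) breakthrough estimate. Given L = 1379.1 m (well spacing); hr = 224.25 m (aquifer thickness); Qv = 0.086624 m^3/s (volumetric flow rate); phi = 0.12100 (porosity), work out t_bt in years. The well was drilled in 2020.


t_bt = pi * hr * phi * L^2 / (3 * Qv) / (365.25*86400)
t_bt = pi * 224.25 * 0.12100 * 1379.1^2 / (3 * 0.086624) / (365.25*86400)
t_bt = 19.770 years


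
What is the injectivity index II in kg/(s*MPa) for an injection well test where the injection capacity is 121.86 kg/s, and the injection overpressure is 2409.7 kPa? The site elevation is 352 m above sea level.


II = mdot * 1000 / dP
II = 121.86 * 1000 / 2409.7
II = 50.571 kg/(s*MPa)


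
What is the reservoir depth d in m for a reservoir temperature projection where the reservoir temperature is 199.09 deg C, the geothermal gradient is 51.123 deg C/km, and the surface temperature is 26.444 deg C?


d = (T_res - T_surf) / grad * 1000
d = (199.09 - 26.444) / 51.123 * 1000
d = 3377.1 m


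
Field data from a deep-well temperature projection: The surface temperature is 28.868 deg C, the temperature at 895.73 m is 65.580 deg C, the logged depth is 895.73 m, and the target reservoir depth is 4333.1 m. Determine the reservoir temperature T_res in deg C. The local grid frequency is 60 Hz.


Step 1: grad = (T_d1 - T_surf)/d1 * 1000 = (65.58 - 28.868)/895.73 * 1000 = 40.98556 deg C/km
Step 2: T_res = T_surf + grad*d2/1000 = 28.868 + 40.98556*4333.1/1000 = 206.46 deg C
T_res = 206.46 deg C


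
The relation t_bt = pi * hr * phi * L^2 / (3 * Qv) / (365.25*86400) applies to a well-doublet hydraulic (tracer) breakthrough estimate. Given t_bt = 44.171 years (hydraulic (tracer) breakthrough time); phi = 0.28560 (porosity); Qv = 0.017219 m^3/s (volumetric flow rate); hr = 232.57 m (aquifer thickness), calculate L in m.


L = sqrt(t_bt*365.25*86400*3*Qv / (pi*hr*phi))
L = sqrt(44.171*365.25*86400*3*0.017219 / (pi*232.57*0.28560))
L = 587.43 m


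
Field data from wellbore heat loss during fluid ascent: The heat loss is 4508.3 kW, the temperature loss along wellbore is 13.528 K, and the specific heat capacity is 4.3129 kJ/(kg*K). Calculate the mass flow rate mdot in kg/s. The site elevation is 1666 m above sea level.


mdot = Q_loss / (cp * dT)
mdot = 4508.3 / (4.3129 * 13.528)
mdot = 77.270 kg/s


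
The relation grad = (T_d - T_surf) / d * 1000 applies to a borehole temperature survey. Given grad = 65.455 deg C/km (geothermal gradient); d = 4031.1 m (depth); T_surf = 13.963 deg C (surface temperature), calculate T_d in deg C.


T_d = T_surf + grad * d / 1000
T_d = 13.963 + 65.455 * 4031.1 / 1000
T_d = 277.82 deg C


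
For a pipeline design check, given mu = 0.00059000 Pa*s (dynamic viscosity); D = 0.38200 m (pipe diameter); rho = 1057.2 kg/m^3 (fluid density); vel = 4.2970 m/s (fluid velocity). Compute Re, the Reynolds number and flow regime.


Step 1: Re = rho*vel*D/mu = 1057.2*4.297*0.382/0.00059 = 2.9413e+06
Step 2: Re = 2.9413e+06 > 4000, so flow is turbulent.
Re = 2.9413e+06 (turbulent)


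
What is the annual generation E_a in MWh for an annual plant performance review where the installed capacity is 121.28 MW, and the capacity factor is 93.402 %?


E_a = CF / 100 * cap * 8760
E_a = 93.402 / 100 * 121.28 * 8760
E_a = 9.9231e+05 MWh


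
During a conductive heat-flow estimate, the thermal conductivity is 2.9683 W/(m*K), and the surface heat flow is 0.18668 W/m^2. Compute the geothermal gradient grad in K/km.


grad = q * 1000 / k
grad = 0.18668 * 1000 / 2.9683
grad = 62.89122 deg C/km
Convert: 62.89122 deg C/km * 1.0 = 62.891 K/km
grad = 62.891 K/km


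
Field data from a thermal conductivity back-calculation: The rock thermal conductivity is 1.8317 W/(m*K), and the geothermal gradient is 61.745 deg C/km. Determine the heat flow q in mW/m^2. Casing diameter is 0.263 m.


q = k * grad / 1000
q = 1.8317 * 61.745 / 1000
q = 0.1130983 W/m^2
Convert: 0.1130983 W/m^2 * 1000.0 = 113.10 mW/m^2
q = 113.10 mW/m^2


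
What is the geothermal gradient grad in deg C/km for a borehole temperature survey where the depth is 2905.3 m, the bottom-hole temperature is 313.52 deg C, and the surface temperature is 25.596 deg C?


grad = (T_d - T_surf) / d * 1000
grad = (313.52 - 25.596) / 2905.3 * 1000
grad = 99.103 deg C/km


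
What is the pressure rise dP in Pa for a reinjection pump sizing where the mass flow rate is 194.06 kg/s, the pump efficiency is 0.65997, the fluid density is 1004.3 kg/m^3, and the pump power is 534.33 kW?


dP = P_pump * rho * eta / mdot
dP = 534.33 * 1004.3 * 0.65997 / 194.06
dP = 1824.993 kPa
Convert: 1824.993 kPa * 1000.0 = 1.8250e+06 Pa
dP = 1.8250e+06 Pa


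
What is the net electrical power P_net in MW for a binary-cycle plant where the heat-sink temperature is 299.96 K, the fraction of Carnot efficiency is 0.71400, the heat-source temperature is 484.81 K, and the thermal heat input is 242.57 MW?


Step 1: eta = (1 - Tc/Th)*f = (1 - 299.96/484.81)*0.714 = 0.2722363
Step 2: P_net = eta * Q_in = 0.2722363 * 242.57 = 66.036 MW
P_net = 66.036 MW


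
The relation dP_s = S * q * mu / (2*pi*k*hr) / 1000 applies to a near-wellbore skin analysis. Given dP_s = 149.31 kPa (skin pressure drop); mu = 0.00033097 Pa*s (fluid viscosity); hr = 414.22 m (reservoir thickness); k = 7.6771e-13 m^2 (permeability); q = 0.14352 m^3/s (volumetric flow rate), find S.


S = dP_s * 1000 * 2*pi*k*hr / (q*mu)
S = 149.31 * 1000 * 2*pi*7.6771e-13*414.22 / (0.14352*0.00033097)
S = 6.2805


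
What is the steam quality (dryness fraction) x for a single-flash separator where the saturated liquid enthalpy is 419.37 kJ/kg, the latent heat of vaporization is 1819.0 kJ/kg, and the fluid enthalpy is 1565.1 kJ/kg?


x = (h - hf) / hfg
x = (1565.1 - 419.37) / 1819.0
x = 0.62987


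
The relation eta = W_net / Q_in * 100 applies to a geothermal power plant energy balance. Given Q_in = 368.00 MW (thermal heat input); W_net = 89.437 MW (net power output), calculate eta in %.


eta = W_net / Q_in * 100
eta = 89.437 / 368.00 * 100
eta = 24.304 %


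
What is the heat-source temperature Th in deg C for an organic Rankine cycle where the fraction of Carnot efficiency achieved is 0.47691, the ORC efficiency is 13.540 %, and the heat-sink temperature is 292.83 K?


Th = Tc / (1 - (eta_orc/100)/f)
Th = 292.83 / (1 - (13.540/100)/0.47691)
Th = 408.9296 K
Convert to deg C: 408.9296 - 273.15 = 135.78 deg C
Th = 135.78 deg C


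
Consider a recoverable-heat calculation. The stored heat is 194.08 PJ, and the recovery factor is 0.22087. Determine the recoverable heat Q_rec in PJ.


Q_rec = Q_s * RF
Q_rec = 194.08 * 0.22087
Q_rec = 42.866 PJ


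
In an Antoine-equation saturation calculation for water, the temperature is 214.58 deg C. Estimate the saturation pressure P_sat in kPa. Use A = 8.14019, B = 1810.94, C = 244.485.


P_sat = 10^(A - B/(C + T)) / 760 * 0.101325
P_sat = 10^(8.14019 - 1810.94/(244.485 + 214.58)) / 760 * 0.101325
P_sat = 2.090492 MPa
Convert: 2.090492 MPa * 1000.0 = 2090.5 kPa
P_sat = 2090.5 kPa


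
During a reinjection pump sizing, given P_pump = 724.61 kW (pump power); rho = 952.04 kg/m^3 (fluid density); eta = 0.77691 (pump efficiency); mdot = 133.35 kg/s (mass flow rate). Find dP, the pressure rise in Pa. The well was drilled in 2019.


dP = P_pump * rho * eta / mdot
dP = 724.61 * 952.04 * 0.77691 / 133.35
dP = 4019.178 kPa
Convert: 4019.178 kPa * 1000.0 = 4.0192e+06 Pa
dP = 4.0192e+06 Pa


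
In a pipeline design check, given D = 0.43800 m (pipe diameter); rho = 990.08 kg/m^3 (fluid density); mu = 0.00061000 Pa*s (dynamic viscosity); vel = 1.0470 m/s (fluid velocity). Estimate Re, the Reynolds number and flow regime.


Step 1: Re = rho*vel*D/mu = 990.08*1.047*0.438/0.00061 = 7.4432e+05
Step 2: Re = 7.4432e+05 > 4000, so flow is turbulent.
Re = 7.4432e+05 (turbulent)


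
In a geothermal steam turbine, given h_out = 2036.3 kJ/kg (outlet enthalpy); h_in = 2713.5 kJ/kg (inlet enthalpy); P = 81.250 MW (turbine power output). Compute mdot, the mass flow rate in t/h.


mdot = P * 1000 / (h_in - h_out)
mdot = 81.250 * 1000 / (2713.5 - 2036.3)
mdot = 119.9793 kg/s
Convert: 119.9793 kg/s * 3.6 = 431.93 t/h
mdot = 431.93 t/h


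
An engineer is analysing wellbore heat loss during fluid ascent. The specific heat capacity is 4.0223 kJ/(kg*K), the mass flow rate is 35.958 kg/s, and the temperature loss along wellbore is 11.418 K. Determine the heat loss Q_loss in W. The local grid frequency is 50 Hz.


Q_loss = mdot * cp * dT
Q_loss = 35.958 * 4.0223 * 11.418
Q_loss = 1651.429 kW
Convert: 1651.429 kW * 1000.0 = 1.6514e+06 W
Q_loss = 1.6514e+06 W


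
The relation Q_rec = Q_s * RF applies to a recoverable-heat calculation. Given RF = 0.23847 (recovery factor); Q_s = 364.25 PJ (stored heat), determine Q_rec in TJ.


Q_rec = Q_s * RF
Q_rec = 364.25 * 0.23847
Q_rec = 86.86270 PJ
Convert: 86.86270 PJ * 1000.0 = 86863 TJ
Q_rec = 86863 TJ


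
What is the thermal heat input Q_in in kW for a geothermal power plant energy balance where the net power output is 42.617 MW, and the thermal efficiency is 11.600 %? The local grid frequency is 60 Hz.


Q_in = W_net / (eta / 100)
Q_in = 42.617 / (11.600 / 100)
Q_in = 367.3879 MW
Convert: 367.3879 MW * 1000.0 = 3.6739e+05 kW
Q_in = 3.6739e+05 kW


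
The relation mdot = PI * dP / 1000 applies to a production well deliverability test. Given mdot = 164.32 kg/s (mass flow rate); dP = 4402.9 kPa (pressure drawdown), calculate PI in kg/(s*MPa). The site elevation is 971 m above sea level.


PI = mdot * 1000 / dP
PI = 164.32 * 1000 / 4402.9
PI = 37.321 kg/(s*MPa)


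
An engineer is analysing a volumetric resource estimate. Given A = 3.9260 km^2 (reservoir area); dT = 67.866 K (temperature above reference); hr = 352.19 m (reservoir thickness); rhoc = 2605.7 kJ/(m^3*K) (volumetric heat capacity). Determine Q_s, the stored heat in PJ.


Step 1: Vr = A*1e6*hr = 3.926*1e6*352.19 = 1.382698e+09 m^3
Step 2: Q_s = Vr*rhoc*dT/1e12 = 1.382698e+09*2605.7*67.866/1e12 = 244.51 PJ
Q_s = 244.51 PJ


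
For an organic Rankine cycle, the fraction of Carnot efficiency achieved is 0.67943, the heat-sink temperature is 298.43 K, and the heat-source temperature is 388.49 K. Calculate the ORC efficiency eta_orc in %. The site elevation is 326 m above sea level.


eta_orc = (1 - Tc/Th) * f * 100
eta_orc = (1 - 298.43/388.49) * 0.67943 * 100
eta_orc = 15.751 %


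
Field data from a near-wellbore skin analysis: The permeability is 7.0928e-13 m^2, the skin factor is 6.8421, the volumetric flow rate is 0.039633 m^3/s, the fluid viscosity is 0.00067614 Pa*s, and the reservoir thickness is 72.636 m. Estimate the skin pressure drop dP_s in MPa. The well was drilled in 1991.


dP_s = S * q * mu / (2*pi*k*hr) / 1000
dP_s = 6.8421 * 0.039633 * 0.00067614 / (2*pi*7.0928e-13*72.636) / 1000
dP_s = 566.4134 kPa
Convert: 566.4134 kPa * 0.001 = 0.56641 MPa
dP_s = 0.56641 MPa


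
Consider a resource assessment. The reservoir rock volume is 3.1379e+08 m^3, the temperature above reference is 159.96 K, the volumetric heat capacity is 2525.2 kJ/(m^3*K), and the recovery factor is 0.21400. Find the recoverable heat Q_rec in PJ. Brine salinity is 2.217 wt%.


Step 1: Q_s = Vr*rhoc*dT/1e12 = 3.1379e+08*2525.2*159.96/1e12 = 126.7495 PJ
Step 2: Q_rec = Q_s * RF = 126.7495 * 0.214 = 27.124 PJ
Q_rec = 27.124 PJ


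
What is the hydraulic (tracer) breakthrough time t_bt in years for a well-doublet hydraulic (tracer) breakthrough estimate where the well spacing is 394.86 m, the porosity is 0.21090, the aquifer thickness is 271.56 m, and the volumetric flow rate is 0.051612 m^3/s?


t_bt = pi * hr * phi * L^2 / (3 * Qv) / (365.25*86400)
t_bt = pi * 271.56 * 0.21090 * 394.86^2 / (3 * 0.051612) / (365.25*86400)
t_bt = 5.7412 years


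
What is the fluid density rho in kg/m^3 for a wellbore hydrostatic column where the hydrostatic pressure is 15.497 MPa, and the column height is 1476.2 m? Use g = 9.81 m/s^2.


rho = P * 1e6 / (g * h)
rho = 15.497 * 1e6 / (9.81 * 1476.2)
rho = 1070.1 kg/m^3


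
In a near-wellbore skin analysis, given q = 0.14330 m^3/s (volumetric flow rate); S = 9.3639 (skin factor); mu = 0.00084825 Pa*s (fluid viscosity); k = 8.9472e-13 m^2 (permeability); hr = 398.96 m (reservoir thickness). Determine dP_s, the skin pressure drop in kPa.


dP_s = S * q * mu / (2*pi*k*hr) / 1000
dP_s = 9.3639 * 0.14330 * 0.00084825 / (2*pi*8.9472e-13*398.96) / 1000
dP_s = 507.49 kPa


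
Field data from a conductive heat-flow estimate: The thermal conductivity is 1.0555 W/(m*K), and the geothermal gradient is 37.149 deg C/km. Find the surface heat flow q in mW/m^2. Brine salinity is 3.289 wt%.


q = k * grad / 1000
q = 1.0555 * 37.149 / 1000
q = 0.03921077 W/m^2
Convert: 0.03921077 W/m^2 * 1000.0 = 39.211 mW/m^2
q = 39.211 mW/m^2


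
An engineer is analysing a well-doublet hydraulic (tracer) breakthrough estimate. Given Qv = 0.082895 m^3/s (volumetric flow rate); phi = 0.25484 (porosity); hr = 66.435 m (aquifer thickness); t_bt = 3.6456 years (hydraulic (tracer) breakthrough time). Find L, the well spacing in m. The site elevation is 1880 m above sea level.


L = sqrt(t_bt*365.25*86400*3*Qv / (pi*hr*phi))
L = sqrt(3.6456*365.25*86400*3*0.082895 / (pi*66.435*0.25484))
L = 733.42 m


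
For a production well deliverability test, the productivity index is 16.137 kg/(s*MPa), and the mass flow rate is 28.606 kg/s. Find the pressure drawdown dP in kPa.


dP = mdot * 1000 / PI
dP = 28.606 * 1000 / 16.137
dP = 1772.7 kPa
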